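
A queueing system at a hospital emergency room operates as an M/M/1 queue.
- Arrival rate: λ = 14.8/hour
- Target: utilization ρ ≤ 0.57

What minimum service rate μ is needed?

ρ = λ/μ, so μ = λ/ρ
μ ≥ 14.8/0.57 = 25.9649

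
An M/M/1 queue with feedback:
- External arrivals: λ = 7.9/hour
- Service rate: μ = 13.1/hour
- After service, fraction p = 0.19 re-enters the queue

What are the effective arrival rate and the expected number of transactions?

Effective arrival rate: λ_eff = λ/(1-p) = 7.9/(1-0.19) = 7.9/0.81 = 9.753086
ρ = λ_eff/μ = 9.753086/13.1 = 0.7445104
L = ρ/(1-ρ) = 0.7445104/(1-0.7445104) = 2.9141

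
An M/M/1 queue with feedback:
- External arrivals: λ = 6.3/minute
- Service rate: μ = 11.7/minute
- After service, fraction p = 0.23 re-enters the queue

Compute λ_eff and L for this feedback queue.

Effective arrival rate: λ_eff = λ/(1-p) = 6.3/(1-0.23) = 6.3/0.77 = 8.1818
ρ = λ_eff/μ = 8.1818/11.7 = 0.6993
L = ρ/(1-ρ) = 0.6993/(1-0.6993) = 2.3256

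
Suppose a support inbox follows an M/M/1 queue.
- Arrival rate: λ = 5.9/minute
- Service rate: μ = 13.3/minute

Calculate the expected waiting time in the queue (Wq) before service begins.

First, compute utilization: ρ = λ/μ = 5.9/13.3 = 0.4436
For M/M/1: Wq = λ/(μ(μ-λ))
Wq = 5.9/(13.3 × (13.3-5.9))
Wq = 5.9/(13.3 × 7.40)
Wq = 0.05995 minutes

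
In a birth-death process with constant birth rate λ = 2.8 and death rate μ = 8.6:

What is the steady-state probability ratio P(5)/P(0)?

For constant rates: P(n)/P(0) = (λ/μ)^n
P(5)/P(0) = (2.8/8.6)^5 = 0.32558^5 = 0.003658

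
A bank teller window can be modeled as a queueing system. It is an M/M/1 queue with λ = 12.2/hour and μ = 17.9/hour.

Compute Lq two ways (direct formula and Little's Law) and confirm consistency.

Method 1 (direct): Lq = λ²/(μ(μ-λ)) = 148.84/(17.9 × 5.70) = 1.4588

Method 2 (Little's Law):
W = 1/(μ-λ) = 1/5.70 = 0.17544
Wq = W - 1/μ = 0.17544 - 0.055866 = 0.11957
Lq = λWq = 12.2 × 0.11957 = 1.4588 ✔ (matches Method 1)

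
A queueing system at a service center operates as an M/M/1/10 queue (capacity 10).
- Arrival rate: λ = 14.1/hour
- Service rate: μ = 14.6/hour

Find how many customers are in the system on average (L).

ρ = λ/μ = 14.1/14.6 = 0.96575
P₀ = (1-ρ)/(1-ρ^(K+1)) = (1-0.96575)/(1-0.96575^11) = 0.03425/0.3184 = 0.1076
P_K = P₀×ρ^K = 0.10756 × 0.96575^10 = 0.10756 × 0.70574 = 0.07591
L = ρ[1 - (K+1)ρ^K + Kρ^(K+1)] / [(1-ρ)(1-ρ^(K+1))]
L = 0.96575 × (1 - 11×0.70574396 + 10×0.68157223) / ((1 - 0.96575) × (1 - 0.68157223)) = 4.6524 customers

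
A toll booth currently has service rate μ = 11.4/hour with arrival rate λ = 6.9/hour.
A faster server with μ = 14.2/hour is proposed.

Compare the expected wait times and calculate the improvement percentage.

System 1: ρ₁ = 6.9/11.4 = 0.6053, W₁ = 1/(11.4-6.9) = 0.222222
System 2: ρ₂ = 6.9/14.2 = 0.4859, W₂ = 1/(14.2-6.9) = 0.136986
Improvement: (W₁-W₂)/W₁ = (0.222222-0.136986)/0.222222 = 38.36%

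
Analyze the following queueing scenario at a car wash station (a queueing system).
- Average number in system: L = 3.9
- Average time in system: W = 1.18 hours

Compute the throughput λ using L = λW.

Little's Law: L = λW, so λ = L/W
λ = 3.9/1.18 = 3.3051 cars/hour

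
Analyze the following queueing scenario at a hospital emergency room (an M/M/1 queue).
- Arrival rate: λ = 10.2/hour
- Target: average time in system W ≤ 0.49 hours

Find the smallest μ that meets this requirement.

For M/M/1: W = 1/(μ-λ)
Need W ≤ 0.49, so 1/(μ-λ) ≤ 0.49
μ - λ ≥ 1/0.49 = 2.0408
μ ≥ 10.2 + 2.0408 = 12.2408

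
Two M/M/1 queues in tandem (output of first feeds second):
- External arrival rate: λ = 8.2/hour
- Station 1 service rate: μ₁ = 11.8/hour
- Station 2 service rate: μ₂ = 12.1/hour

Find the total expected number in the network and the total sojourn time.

By Jackson's theorem, each station behaves as independent M/M/1.
Station 1: ρ₁ = 8.2/11.8 = 0.6949, L₁ = ρ₁/(1-ρ₁) = λ/(μ₁-λ) = 8.2/3.60 = 2.27778
Station 2: ρ₂ = 8.2/12.1 = 0.6777, L₂ = ρ₂/(1-ρ₂) = λ/(μ₂-λ) = 8.2/3.90 = 2.10256
Total: L = L₁ + L₂ = 2.27778 + 2.10256 = 4.3803
W = L/λ = 4.3803/8.2 = 0.5342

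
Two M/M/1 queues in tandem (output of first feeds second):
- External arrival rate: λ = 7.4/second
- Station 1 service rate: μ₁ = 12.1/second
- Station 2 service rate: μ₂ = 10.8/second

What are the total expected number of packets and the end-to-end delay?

By Jackson's theorem, each station behaves as independent M/M/1.
Station 1: ρ₁ = 7.4/12.1 = 0.6116, L₁ = ρ₁/(1-ρ₁) = λ/(μ₁-λ) = 7.4/4.70 = 1.57447
Station 2: ρ₂ = 7.4/10.8 = 0.6852, L₂ = ρ₂/(1-ρ₂) = λ/(μ₂-λ) = 7.4/3.40 = 2.17647
Total: L = L₁ + L₂ = 1.57447 + 2.17647 = 3.7509
W = L/λ = 3.7509/7.4 = 0.5069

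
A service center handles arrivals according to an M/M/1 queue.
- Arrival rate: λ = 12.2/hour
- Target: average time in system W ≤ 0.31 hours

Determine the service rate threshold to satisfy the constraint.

For M/M/1: W = 1/(μ-λ)
Need W ≤ 0.31, so 1/(μ-λ) ≤ 0.31
μ - λ ≥ 1/0.31 = 3.2258
μ ≥ 12.2 + 3.2258 = 15.4258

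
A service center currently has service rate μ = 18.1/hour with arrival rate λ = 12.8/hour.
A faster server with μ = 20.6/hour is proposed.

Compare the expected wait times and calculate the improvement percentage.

System 1: ρ₁ = 12.8/18.1 = 0.7072, W₁ = 1/(18.1-12.8) = 0.18868
System 2: ρ₂ = 12.8/20.6 = 0.6214, W₂ = 1/(20.6-12.8) = 0.12821
Improvement: (W₁-W₂)/W₁ = (0.18868-0.12821)/0.18868 = 32.05%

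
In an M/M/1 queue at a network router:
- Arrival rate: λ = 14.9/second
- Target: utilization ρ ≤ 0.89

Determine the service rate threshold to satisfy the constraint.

ρ = λ/μ, so μ = λ/ρ
μ ≥ 14.9/0.89 = 16.7416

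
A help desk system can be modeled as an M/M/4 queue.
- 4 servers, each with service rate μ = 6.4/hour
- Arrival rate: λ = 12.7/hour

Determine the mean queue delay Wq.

Traffic intensity: ρ = λ/(cμ) = 12.7/(4×6.4) = 0.4961
Since ρ = 0.4961 < 1, system is stable.
Offered load a = λ/μ = cρ = 12.7/6.4 = 1.9844
P₀ = [ Σₙ₌₀^3 aⁿ/n! + a^4/(4!(1-ρ)) ]⁻¹
Σ = a^0/0! + a^1/1! + a^2/2! + a^3/3! = 1.0000 + 1.9844 + 1.9689 + 1.3023 = 6.2556
a^4/(4!(1-ρ)) = 15.5058/(24 × 0.5039) = 1.2821
P₀ = 1/(6.2556 + 1.2821) = 0.1327
Lq = P₀·a^4·ρ / (4!(1-ρ)²) = 0.1327 × 15.5058 × 0.4961 / (24 × 0.2539) = 0.1675
Wq = Lq/λ = 0.1675/12.7 = 0.01319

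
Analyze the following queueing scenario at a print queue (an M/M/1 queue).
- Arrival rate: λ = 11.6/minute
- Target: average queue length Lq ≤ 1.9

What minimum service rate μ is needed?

For M/M/1: Lq = λ²/(μ(μ-λ))
Need Lq ≤ 1.9, i.e. μ(μ-λ) ≥ λ²/1.9
μ² - 11.6μ - 134.56/1.9 ≥ 0  →  μ² - 11.6μ - 70.82105 ≥ 0
Quadratic formula (positive root): μ = [λ + √(λ² + 4×70.82105)]/2
Discriminant: 134.56 + 4×70.82105 = 417.8442, √417.8442 = 20.4412
μ ≥ (11.6 + 20.4412)/2 = 16.0206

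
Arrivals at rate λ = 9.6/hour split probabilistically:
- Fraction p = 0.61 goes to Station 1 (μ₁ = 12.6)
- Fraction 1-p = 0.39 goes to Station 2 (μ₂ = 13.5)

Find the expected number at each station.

Effective rates: λ₁ = 9.6×0.61 = 5.856, λ₂ = 9.6×0.39 = 3.744
Station 1: ρ₁ = 5.856/12.6 = 0.46476, L₁ = ρ₁/(1-ρ₁) = 0.46476/(1-0.46476) = 0.8683
Station 2: ρ₂ = 3.744/13.5 = 0.27733, L₂ = ρ₂/(1-ρ₂) = 0.27733/(1-0.27733) = 0.3838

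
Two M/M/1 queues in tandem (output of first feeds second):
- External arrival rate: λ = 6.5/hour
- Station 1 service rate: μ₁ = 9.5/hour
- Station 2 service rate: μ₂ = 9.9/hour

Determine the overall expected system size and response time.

By Jackson's theorem, each station behaves as independent M/M/1.
Station 1: ρ₁ = 6.5/9.5 = 0.6842, L₁ = ρ₁/(1-ρ₁) = λ/(μ₁-λ) = 6.5/3.00 = 2.16667
Station 2: ρ₂ = 6.5/9.9 = 0.6566, L₂ = ρ₂/(1-ρ₂) = λ/(μ₂-λ) = 6.5/3.40 = 1.91176
Total: L = L₁ + L₂ = 2.16667 + 1.91176 = 4.07843
W = L/λ = 4.07843/6.5 = 0.6275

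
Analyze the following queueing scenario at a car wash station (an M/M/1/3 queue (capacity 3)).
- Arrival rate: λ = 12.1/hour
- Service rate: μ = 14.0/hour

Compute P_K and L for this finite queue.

ρ = λ/μ = 12.1/14.0 = 0.8643
P₀ = (1-ρ)/(1-ρ^(K+1)) = (1-0.8643)/(1-0.8643^4) = 0.1357/0.4420 = 0.3070
P_K = P₀×ρ^K = 0.3070 × 0.8643^3 = 0.3070 × 0.6456 = 0.1982
Blocking probability P_3 = 0.1982 (19.82%)
L = ρ[1 - (K+1)ρ^K + Kρ^(K+1)] / [(1-ρ)(1-ρ^(K+1))]
L = 0.8643 × (1 - 4×0.645645 + 3×0.558031) / ((1 - 0.8643) × (1 - 0.558031)) = 1.3188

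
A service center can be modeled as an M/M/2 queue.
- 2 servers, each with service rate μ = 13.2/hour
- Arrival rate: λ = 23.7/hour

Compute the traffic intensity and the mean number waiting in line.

Traffic intensity: ρ = λ/(cμ) = 23.7/(2×13.2) = 0.8977
Since ρ = 0.8977 < 1, system is stable.
Offered load a = λ/μ = cρ = 23.7/13.2 = 1.7955
P₀ = [ Σₙ₌₀^1 aⁿ/n! + a^2/(2!(1-ρ)) ]⁻¹
Σ = a^0/0! + a^1/1! = 1.0000 + 1.7955 = 2.7955
a^2/(2!(1-ρ)) = 3.22366/(2 × 0.102273) = 15.7601
P₀ = 1/(2.7955 + 15.7601) = 0.05389
Lq = P₀·a^2·ρ / (2!(1-ρ)²) = 0.0538922 × 3.22366 × 0.897727 / (2 × 0.0104597) = 7.4554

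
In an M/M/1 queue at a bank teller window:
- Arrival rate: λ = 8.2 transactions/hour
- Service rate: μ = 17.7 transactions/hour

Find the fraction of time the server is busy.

Server utilization: ρ = λ/μ
ρ = 8.2/17.7 = 0.4633
The server is busy 46.33% of the time.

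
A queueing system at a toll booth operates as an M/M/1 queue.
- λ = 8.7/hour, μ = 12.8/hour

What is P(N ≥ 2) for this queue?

ρ = λ/μ = 8.7/12.8 = 0.6797
P(N ≥ n) = ρⁿ
P(N ≥ 2) = 0.6797^2
P(N ≥ 2) = 0.4620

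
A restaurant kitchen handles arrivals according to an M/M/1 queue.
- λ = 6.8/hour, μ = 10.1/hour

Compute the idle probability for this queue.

ρ = λ/μ = 6.8/10.1 = 0.6733
P(0) = 1 - ρ = 1 - 0.6733 = 0.3267
The server is idle 32.67% of the time.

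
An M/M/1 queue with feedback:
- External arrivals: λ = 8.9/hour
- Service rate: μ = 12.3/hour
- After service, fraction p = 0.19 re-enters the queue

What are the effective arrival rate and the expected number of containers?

Effective arrival rate: λ_eff = λ/(1-p) = 8.9/(1-0.19) = 8.9/0.81 = 10.98765
ρ = λ_eff/μ = 10.98765/12.3 = 0.893305
L = ρ/(1-ρ) = 0.893305/(1-0.893305) = 8.3725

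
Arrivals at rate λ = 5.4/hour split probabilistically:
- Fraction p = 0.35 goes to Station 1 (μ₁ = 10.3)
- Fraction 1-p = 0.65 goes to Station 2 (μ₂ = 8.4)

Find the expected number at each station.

Effective rates: λ₁ = 5.4×0.35 = 1.89, λ₂ = 5.4×0.65 = 3.51
Station 1: ρ₁ = 1.89/10.3 = 0.1835, L₁ = ρ₁/(1-ρ₁) = 0.1835/(1-0.1835) = 0.2247
Station 2: ρ₂ = 3.51/8.4 = 0.41786, L₂ = ρ₂/(1-ρ₂) = 0.41786/(1-0.41786) = 0.7178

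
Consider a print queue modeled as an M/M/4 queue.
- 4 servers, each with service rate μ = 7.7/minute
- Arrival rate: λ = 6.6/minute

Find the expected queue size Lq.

Traffic intensity: ρ = λ/(cμ) = 6.6/(4×7.7) = 0.2143
Since ρ = 0.2143 < 1, system is stable.
Offered load a = λ/μ = cρ = 6.6/7.7 = 0.8571
P₀ = [ Σₙ₌₀^3 aⁿ/n! + a^4/(4!(1-ρ)) ]⁻¹
Σ = a^0/0! + a^1/1! + a^2/2! + a^3/3! = 1.0000 + 0.8571 + 0.3673 + 0.1050 = 2.3294
a^4/(4!(1-ρ)) = 0.53978/(24 × 0.78571) = 0.02862
P₀ = 1/(2.3294 + 0.02862) = 0.4241
Lq = P₀·a^4·ρ / (4!(1-ρ)²) = 0.4241 × 0.5398 × 0.2143 / (24 × 0.6173) = 0.003311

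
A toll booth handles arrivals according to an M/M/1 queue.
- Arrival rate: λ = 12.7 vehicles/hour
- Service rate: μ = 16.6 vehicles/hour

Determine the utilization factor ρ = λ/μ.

Server utilization: ρ = λ/μ
ρ = 12.7/16.6 = 0.7651
The server is busy 76.51% of the time.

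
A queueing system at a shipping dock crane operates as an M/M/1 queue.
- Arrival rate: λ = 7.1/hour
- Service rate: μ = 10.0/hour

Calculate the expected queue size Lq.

ρ = λ/μ = 7.1/10.0 = 0.7100
For M/M/1: Lq = λ²/(μ(μ-λ))
Lq = 50.41/(10.0 × 2.90)
Lq = 1.7383 containers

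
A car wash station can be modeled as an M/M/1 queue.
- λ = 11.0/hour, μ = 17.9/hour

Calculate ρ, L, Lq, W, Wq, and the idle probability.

Step 1: ρ = λ/μ = 11.0/17.9 = 0.6145
Step 2: L = λ/(μ-λ) = 11.0/6.90 = 1.5942
Step 3: Lq = λ²/(μ(μ-λ)) = 121.00/(17.9×6.90) = 0.9797
Step 4: W = 1/(μ-λ) = 1/6.90 = 0.14493
Step 5: Wq = λ/(μ(μ-λ)) = 11.0/(17.9×6.90) = 0.08906
Step 6: P(0) = 1-ρ = 0.3855
Verify: L = λW = 11.0×0.14493 = 1.5942 ✔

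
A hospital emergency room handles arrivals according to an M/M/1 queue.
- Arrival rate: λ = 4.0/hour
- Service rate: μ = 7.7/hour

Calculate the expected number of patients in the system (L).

ρ = λ/μ = 4.0/7.7 = 0.5195
For M/M/1: L = λ/(μ-λ)
L = 4.0/(7.7-4.0) = 4.0/3.70
L = 1.0811 patients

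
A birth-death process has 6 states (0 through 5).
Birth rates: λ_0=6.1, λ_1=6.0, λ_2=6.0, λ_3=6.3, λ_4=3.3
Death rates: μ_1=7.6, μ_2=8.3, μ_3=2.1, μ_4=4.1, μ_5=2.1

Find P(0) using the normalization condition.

Ratios P(n)/P(0) = (λ₀···λₙ₋₁)/(μ₁···μₙ):
P(1)/P(0) = (6.1)/(7.6) = 0.8026
P(2)/P(0) = (6.1×6.0)/(7.6×8.3) = 0.5802
P(3)/P(0) = (6.1×6.0×6.0)/(7.6×8.3×2.1) = 1.6578
P(4)/P(0) = (6.1×6.0×6.0×6.3)/(7.6×8.3×2.1×4.1) = 2.5473
P(5)/P(0) = (6.1×6.0×6.0×6.3×3.3)/(7.6×8.3×2.1×4.1×2.1) = 4.0029

Normalization: ∑ P(n) = 1
P(0) × (1.0000 + 0.8026 + 0.5802 + 1.6578 + 2.5473 + 4.0029) = 1
P(0) × 10.5908 = 1
P(0) = 1/10.5908 = 0.09442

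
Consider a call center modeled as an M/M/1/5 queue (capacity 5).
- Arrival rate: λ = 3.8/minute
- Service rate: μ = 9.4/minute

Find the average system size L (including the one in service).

ρ = λ/μ = 3.8/9.4 = 0.40426
P₀ = (1-ρ)/(1-ρ^(K+1)) = (1-0.40426)/(1-0.40426^6) = 0.595740/0.995635 = 0.5984
P_K = P₀×ρ^K = 0.59835 × 0.40426^5 = 0.59835 × 0.010797 = 0.006460
L = ρ[1 - (K+1)ρ^K + Kρ^(K+1)] / [(1-ρ)(1-ρ^(K+1))]
L = 0.40426 × (1 - 6×0.01080 + 5×0.004365) / ((1 - 0.40426) × (1 - 0.004365)) = 0.6523 calls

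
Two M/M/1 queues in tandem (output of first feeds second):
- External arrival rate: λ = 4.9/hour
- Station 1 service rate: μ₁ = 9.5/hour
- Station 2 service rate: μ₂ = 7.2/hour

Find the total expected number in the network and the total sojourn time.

By Jackson's theorem, each station behaves as independent M/M/1.
Station 1: ρ₁ = 4.9/9.5 = 0.5158, L₁ = ρ₁/(1-ρ₁) = λ/(μ₁-λ) = 4.9/4.60 = 1.06522
Station 2: ρ₂ = 4.9/7.2 = 0.6806, L₂ = ρ₂/(1-ρ₂) = λ/(μ₂-λ) = 4.9/2.30 = 2.13043
Total: L = L₁ + L₂ = 1.06522 + 2.13043 = 3.1957
W = L/λ = 3.1957/4.9 = 0.6522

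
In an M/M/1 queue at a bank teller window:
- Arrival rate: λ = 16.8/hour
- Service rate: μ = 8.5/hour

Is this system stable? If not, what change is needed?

Stability requires ρ = λ/(cμ) < 1
ρ = 16.8/(1 × 8.5) = 16.8/8.50 = 1.9765
Since 1.9765 ≥ 1, the system is UNSTABLE.
Queue grows without bound. Need μ > λ = 16.8.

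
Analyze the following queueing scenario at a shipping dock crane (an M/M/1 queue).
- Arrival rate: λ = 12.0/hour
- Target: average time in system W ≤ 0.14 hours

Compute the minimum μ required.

For M/M/1: W = 1/(μ-λ)
Need W ≤ 0.14, so 1/(μ-λ) ≤ 0.14
μ - λ ≥ 1/0.14 = 7.1429
μ ≥ 12.0 + 7.1429 = 19.1429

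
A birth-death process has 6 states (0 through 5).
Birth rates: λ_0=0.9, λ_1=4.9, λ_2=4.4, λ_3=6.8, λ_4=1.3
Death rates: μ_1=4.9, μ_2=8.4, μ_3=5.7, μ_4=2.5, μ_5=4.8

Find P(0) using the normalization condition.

Ratios P(n)/P(0) = (λ₀···λₙ₋₁)/(μ₁···μₙ):
P(1)/P(0) = (0.9)/(4.9) = 0.1837
P(2)/P(0) = (0.9×4.9)/(4.9×8.4) = 0.1071
P(3)/P(0) = (0.9×4.9×4.4)/(4.9×8.4×5.7) = 0.08271
P(4)/P(0) = (0.9×4.9×4.4×6.8)/(4.9×8.4×5.7×2.5) = 0.2250
P(5)/P(0) = (0.9×4.9×4.4×6.8×1.3)/(4.9×8.4×5.7×2.5×4.8) = 0.06093

Normalization: ∑ P(n) = 1
P(0) × (1.0000 + 0.1837 + 0.1071 + 0.08271 + 0.2250 + 0.06093) = 1
P(0) × 1.6594 = 1
P(0) = 1/1.6594 = 0.6026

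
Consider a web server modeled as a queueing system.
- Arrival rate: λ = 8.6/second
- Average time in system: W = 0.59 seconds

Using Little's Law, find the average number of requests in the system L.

Little's Law: L = λW
L = 8.6 × 0.59 = 5.0740 requests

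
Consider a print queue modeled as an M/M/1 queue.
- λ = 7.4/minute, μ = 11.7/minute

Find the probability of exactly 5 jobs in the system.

ρ = λ/μ = 7.4/11.7 = 0.6325
P(n) = (1-ρ)ρⁿ
P(5) = (1-0.6325) × 0.6325^5
P(5) = 0.36750 × 0.10123
P(5) = 0.03720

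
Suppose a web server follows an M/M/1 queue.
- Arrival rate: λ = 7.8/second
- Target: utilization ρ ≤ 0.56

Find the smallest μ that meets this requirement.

ρ = λ/μ, so μ = λ/ρ
μ ≥ 7.8/0.56 = 13.9286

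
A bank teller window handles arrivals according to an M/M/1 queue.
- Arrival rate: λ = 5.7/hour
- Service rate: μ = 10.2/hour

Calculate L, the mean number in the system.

ρ = λ/μ = 5.7/10.2 = 0.5588
For M/M/1: L = λ/(μ-λ)
L = 5.7/(10.2-5.7) = 5.7/4.50
L = 1.2667 transactions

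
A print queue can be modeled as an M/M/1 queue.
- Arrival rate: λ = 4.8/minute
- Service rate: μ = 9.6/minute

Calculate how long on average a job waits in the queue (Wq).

First, compute utilization: ρ = λ/μ = 4.8/9.6 = 0.5000
For M/M/1: Wq = λ/(μ(μ-λ))
Wq = 4.8/(9.6 × (9.6-4.8))
Wq = 4.8/(9.6 × 4.80)
Wq = 0.1042 minutes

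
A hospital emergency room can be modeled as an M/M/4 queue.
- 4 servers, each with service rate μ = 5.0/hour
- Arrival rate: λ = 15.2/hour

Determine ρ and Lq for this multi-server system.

Traffic intensity: ρ = λ/(cμ) = 15.2/(4×5.0) = 0.7600
Since ρ = 0.7600 < 1, system is stable.
Offered load a = λ/μ = cρ = 15.2/5.0 = 3.0400
P₀ = [ Σₙ₌₀^3 aⁿ/n! + a^4/(4!(1-ρ)) ]⁻¹
Σ = a^0/0! + a^1/1! + a^2/2! + a^3/3! = 1.0000 + 3.0400 + 4.6208 + 4.6824 = 13.3432
a^4/(4!(1-ρ)) = 85.4072/(24 × 0.2400) = 14.8276
P₀ = 1/(13.3432 + 14.8276) = 0.03550
Lq = P₀·a^4·ρ / (4!(1-ρ)²) = 0.035498 × 85.4072 × 0.76000 / (24 × 0.057600) = 1.6668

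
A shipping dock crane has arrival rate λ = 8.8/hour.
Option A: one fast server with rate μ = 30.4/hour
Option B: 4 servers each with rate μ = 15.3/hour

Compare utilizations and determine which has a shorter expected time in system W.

Option A: single server μ = 30.4 (M/M/1)
  ρ_A = 8.8/30.4 = 0.2895
  W_A = 1/(μ-λ) = 1/(30.4-8.8) = 1/21.60 = 0.04630

Option B: 4 servers μ = 15.3 (M/M/4)
  ρ_B = λ/(cμ) = 8.8/(4×15.3) = 0.1438
  Offered load a = λ/μ = cρ = 8.8/15.3 = 0.5752
  P₀ = [ Σₙ₌₀^3 aⁿ/n! + a^4/(4!(1-ρ)) ]⁻¹
  Σ = a^0/0! + a^1/1! + a^2/2! + a^3/3! = 1.0000 + 0.5752 + 0.1654 + 0.03171 = 1.7723
  a^4/(4!(1-ρ)) = 0.10944/(24 × 0.85621) = 0.005326
  P₀ = 1/(1.77228 + 0.00532567) = 0.5626
  Lq = P₀·a^4·ρ / (4!(1-ρ)²) = 0.56255 × 0.10944 × 0.14379 / (24 × 0.73309) = 0.0005031
  Wq_B = Lq/λ = 0.000503141/8.8 = 0.00005718
  W_B = Wq_B + 1/μ = 0.00005718 + 0.06536 = 0.06542

Since W_A = 0.04630 < W_B = 0.06542, Option A (single fast server) has the shorter time in system.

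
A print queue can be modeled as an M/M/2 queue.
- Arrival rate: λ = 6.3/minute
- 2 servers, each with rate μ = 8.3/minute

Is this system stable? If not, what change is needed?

Stability requires ρ = λ/(cμ) < 1
ρ = 6.3/(2 × 8.3) = 6.3/16.60 = 0.3795
Since 0.3795 < 1, the system is STABLE.
The servers are busy 37.95% of the time.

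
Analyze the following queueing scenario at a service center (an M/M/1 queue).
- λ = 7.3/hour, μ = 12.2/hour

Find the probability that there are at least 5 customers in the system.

ρ = λ/μ = 7.3/12.2 = 0.59836
P(N ≥ n) = ρⁿ
P(N ≥ 5) = 0.59836^5
P(N ≥ 5) = 0.07670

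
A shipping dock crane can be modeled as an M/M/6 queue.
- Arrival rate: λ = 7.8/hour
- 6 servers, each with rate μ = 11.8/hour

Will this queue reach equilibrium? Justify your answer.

Stability requires ρ = λ/(cμ) < 1
ρ = 7.8/(6 × 11.8) = 7.8/70.80 = 0.1102
Since 0.1102 < 1, the system is STABLE.
The servers are busy 11.02% of the time.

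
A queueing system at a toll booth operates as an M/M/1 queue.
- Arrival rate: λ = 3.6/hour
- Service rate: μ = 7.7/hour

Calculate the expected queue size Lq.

ρ = λ/μ = 3.6/7.7 = 0.4675
For M/M/1: Lq = λ²/(μ(μ-λ))
Lq = 12.96/(7.7 × 4.10)
Lq = 0.4105 vehicles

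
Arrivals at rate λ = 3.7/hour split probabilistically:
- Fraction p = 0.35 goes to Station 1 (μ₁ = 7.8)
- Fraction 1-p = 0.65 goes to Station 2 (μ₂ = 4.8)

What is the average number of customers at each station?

Effective rates: λ₁ = 3.7×0.35 = 1.295, λ₂ = 3.7×0.65 = 2.405
Station 1: ρ₁ = 1.295/7.8 = 0.16603, L₁ = ρ₁/(1-ρ₁) = 0.16603/(1-0.16603) = 0.1991
Station 2: ρ₂ = 2.405/4.8 = 0.50104, L₂ = ρ₂/(1-ρ₂) = 0.50104/(1-0.50104) = 1.0042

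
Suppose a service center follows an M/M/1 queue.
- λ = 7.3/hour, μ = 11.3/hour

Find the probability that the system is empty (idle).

ρ = λ/μ = 7.3/11.3 = 0.6460
P(0) = 1 - ρ = 1 - 0.6460 = 0.3540
The server is idle 35.40% of the time.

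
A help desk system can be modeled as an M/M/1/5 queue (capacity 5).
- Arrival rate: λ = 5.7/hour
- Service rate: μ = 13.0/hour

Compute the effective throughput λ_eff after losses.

ρ = λ/μ = 5.7/13.0 = 0.43846
P₀ = (1-ρ)/(1-ρ^(K+1)) = (1-0.43846)/(1-0.43846^6) = 0.56154/0.99289 = 0.5656
P_K = P₀×ρ^K = 0.56556 × 0.43846^5 = 0.56556 × 0.016205 = 0.009165
λ_eff = λ(1-P_K) = 5.7 × (1 - 0.009165) = 5.7 × 0.99084 = 5.6478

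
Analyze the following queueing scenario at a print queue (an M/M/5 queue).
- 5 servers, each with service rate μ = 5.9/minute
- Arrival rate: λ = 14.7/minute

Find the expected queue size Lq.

Traffic intensity: ρ = λ/(cμ) = 14.7/(5×5.9) = 0.4983
Since ρ = 0.4983 < 1, system is stable.
Offered load a = λ/μ = cρ = 14.7/5.9 = 2.4915
P₀ = [ Σₙ₌₀^4 aⁿ/n! + a^5/(5!(1-ρ)) ]⁻¹
Σ = a^0/0! + a^1/1! + a^2/2! + a^3/3! + a^4/4! = 1.00000 + 2.49153 + 3.10385 + 2.57777 + 1.60565 = 10.7788
a^5/(5!(1-ρ)) = 96.0122/(120 × 0.5017) = 1.5948
P₀ = 1/(10.7788 + 1.5948) = 0.08082
Lq = P₀·a^5·ρ / (5!(1-ρ)²) = 0.08082 × 96.0122 × 0.4983 / (120 × 0.2517) = 0.1280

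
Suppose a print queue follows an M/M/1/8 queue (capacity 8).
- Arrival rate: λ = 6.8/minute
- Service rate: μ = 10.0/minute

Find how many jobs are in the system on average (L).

ρ = λ/μ = 6.8/10.0 = 0.6800
P₀ = (1-ρ)/(1-ρ^(K+1)) = (1-0.6800)/(1-0.6800^9) = 0.3200/0.9689 = 0.3303
P_K = P₀×ρ^K = 0.3303 × 0.6800^8 = 0.3303 × 0.04572 = 0.01510
L = ρ[1 - (K+1)ρ^K + Kρ^(K+1)] / [(1-ρ)(1-ρ^(K+1))]
L = 0.6800 × (1 - 9×0.04572 + 8×0.03109) / ((1 - 0.6800) × (1 - 0.03109)) = 1.8362 jobs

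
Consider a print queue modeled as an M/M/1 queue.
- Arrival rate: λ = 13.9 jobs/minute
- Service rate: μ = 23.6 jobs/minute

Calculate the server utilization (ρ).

Server utilization: ρ = λ/μ
ρ = 13.9/23.6 = 0.5890
The server is busy 58.90% of the time.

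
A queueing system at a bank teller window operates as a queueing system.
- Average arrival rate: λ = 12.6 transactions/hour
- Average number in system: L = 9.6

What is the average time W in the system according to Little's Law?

Little's Law: L = λW, so W = L/λ
W = 9.6/12.6 = 0.7619 hours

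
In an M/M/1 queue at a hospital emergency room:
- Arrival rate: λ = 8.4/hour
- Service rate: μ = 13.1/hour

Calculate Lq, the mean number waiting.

ρ = λ/μ = 8.4/13.1 = 0.6412
For M/M/1: Lq = λ²/(μ(μ-λ))
Lq = 70.56/(13.1 × 4.70)
Lq = 1.1460 patients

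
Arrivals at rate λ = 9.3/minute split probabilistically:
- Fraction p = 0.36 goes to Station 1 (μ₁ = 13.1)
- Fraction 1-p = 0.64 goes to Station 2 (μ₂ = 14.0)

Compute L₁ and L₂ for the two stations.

Effective rates: λ₁ = 9.3×0.36 = 3.348, λ₂ = 9.3×0.64 = 5.952
Station 1: ρ₁ = 3.348/13.1 = 0.25557, L₁ = ρ₁/(1-ρ₁) = 0.25557/(1-0.25557) = 0.3433
Station 2: ρ₂ = 5.952/14.0 = 0.42514, L₂ = ρ₂/(1-ρ₂) = 0.42514/(1-0.42514) = 0.7396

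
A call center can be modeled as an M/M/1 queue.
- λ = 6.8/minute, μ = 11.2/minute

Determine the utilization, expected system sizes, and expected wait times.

Step 1: ρ = λ/μ = 6.8/11.2 = 0.6071
Step 2: L = λ/(μ-λ) = 6.8/4.40 = 1.5455
Step 3: Lq = λ²/(μ(μ-λ)) = 46.24/(11.2×4.40) = 0.9383
Step 4: W = 1/(μ-λ) = 1/4.40 = 0.227273
Step 5: Wq = λ/(μ(μ-λ)) = 6.8/(11.2×4.40) = 0.1380
Step 6: P(0) = 1-ρ = 0.3929
Verify: L = λW = 6.8×0.227273 = 1.5455 ✔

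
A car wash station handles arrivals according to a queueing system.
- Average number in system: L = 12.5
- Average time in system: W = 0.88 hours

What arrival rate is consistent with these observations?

Little's Law: L = λW, so λ = L/W
λ = 12.5/0.88 = 14.2045 cars/hour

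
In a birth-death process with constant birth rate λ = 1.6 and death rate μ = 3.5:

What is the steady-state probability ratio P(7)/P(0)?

For constant rates: P(n)/P(0) = (λ/μ)^n
P(7)/P(0) = (1.6/3.5)^7 = 0.45714^7 = 0.004172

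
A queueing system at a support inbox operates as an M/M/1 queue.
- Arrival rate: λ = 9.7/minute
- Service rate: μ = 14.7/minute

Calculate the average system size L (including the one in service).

ρ = λ/μ = 9.7/14.7 = 0.6599
For M/M/1: L = λ/(μ-λ)
L = 9.7/(14.7-9.7) = 9.7/5.00
L = 1.9400 emails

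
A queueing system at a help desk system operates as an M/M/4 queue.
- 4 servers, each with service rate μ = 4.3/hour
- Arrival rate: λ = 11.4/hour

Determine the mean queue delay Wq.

Traffic intensity: ρ = λ/(cμ) = 11.4/(4×4.3) = 0.6628
Since ρ = 0.6628 < 1, system is stable.
Offered load a = λ/μ = cρ = 11.4/4.3 = 2.6512
P₀ = [ Σₙ₌₀^3 aⁿ/n! + a^4/(4!(1-ρ)) ]⁻¹
Σ = a^0/0! + a^1/1! + a^2/2! + a^3/3! = 1.0000 + 2.6512 + 3.5143 + 3.1057 = 10.2712
a^4/(4!(1-ρ)) = 49.4021/(24 × 0.33721) = 6.1043
P₀ = 1/(10.2712 + 6.1043) = 0.06107
Lq = P₀·a^4·ρ / (4!(1-ρ)²) = 0.061067 × 49.4021 × 0.66279 / (24 × 0.11371) = 0.7327
Wq = Lq/λ = 0.7327/11.4 = 0.06427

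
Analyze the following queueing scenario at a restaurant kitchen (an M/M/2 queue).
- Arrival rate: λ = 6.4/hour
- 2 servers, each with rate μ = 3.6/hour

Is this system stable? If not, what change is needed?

Stability requires ρ = λ/(cμ) < 1
ρ = 6.4/(2 × 3.6) = 6.4/7.20 = 0.8889
Since 0.8889 < 1, the system is STABLE.
The servers are busy 88.89% of the time.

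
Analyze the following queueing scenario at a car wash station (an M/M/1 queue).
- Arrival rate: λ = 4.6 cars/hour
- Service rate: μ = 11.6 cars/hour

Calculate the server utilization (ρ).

Server utilization: ρ = λ/μ
ρ = 4.6/11.6 = 0.3966
The server is busy 39.66% of the time.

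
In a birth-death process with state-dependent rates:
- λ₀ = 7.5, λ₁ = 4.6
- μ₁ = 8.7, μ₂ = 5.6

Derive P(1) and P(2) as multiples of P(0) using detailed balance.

Balance equations:
State 0: λ₀P₀ = μ₁P₁ → P₁ = (λ₀/μ₁)P₀ = (7.5/8.7)P₀ = 0.8621P₀
State 1: P₂ = (λ₀λ₁)/(μ₁μ₂)P₀ = (7.5×4.6)/(8.7×5.6)P₀ = 0.7081P₀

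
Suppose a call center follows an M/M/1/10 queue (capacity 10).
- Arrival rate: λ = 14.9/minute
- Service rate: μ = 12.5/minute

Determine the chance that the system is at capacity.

ρ = λ/μ = 14.9/12.5 = 1.1920
P₀ = (1-ρ)/(1-ρ^(K+1)) = (1-1.1920)/(1-1.1920^11) = -0.1920/-5.9030 = 0.03253
P_K = P₀×ρ^K = 0.03253 × 1.1920^10 = 0.03253 × 5.7911 = 0.1884
Blocking probability = 18.84%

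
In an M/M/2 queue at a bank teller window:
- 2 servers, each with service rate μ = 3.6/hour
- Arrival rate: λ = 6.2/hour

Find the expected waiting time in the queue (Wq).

Traffic intensity: ρ = λ/(cμ) = 6.2/(2×3.6) = 0.8611
Since ρ = 0.8611 < 1, system is stable.
Offered load a = λ/μ = cρ = 6.2/3.6 = 1.7222
P₀ = [ Σₙ₌₀^1 aⁿ/n! + a^2/(2!(1-ρ)) ]⁻¹
Σ = a^0/0! + a^1/1! = 1.0000 + 1.7222 = 2.7222
a^2/(2!(1-ρ)) = 2.96605/(2 × 0.138889) = 10.6778
P₀ = 1/(2.7222 + 10.6778) = 0.07463
Lq = P₀·a^2·ρ / (2!(1-ρ)²) = 0.0746269 × 2.96605 × 0.861111 / (2 × 0.0192901) = 4.9405
Wq = Lq/λ = 4.94046/6.2 = 0.7968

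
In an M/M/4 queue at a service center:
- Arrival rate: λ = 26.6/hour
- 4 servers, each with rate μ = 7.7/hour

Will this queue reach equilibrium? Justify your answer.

Stability requires ρ = λ/(cμ) < 1
ρ = 26.6/(4 × 7.7) = 26.6/30.80 = 0.8636
Since 0.8636 < 1, the system is STABLE.
The servers are busy 86.36% of the time.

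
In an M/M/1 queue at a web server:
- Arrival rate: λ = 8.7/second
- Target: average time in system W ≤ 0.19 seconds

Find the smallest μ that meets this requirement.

For M/M/1: W = 1/(μ-λ)
Need W ≤ 0.19, so 1/(μ-λ) ≤ 0.19
μ - λ ≥ 1/0.19 = 5.2632
μ ≥ 8.7 + 5.2632 = 13.9632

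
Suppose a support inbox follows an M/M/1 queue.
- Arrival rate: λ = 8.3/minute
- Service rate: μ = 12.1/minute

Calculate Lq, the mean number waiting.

ρ = λ/μ = 8.3/12.1 = 0.6860
For M/M/1: Lq = λ²/(μ(μ-λ))
Lq = 68.89/(12.1 × 3.80)
Lq = 1.4983 emails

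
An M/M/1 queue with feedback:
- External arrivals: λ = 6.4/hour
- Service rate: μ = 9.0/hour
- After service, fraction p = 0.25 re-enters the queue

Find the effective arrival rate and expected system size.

Effective arrival rate: λ_eff = λ/(1-p) = 6.4/(1-0.25) = 6.4/0.75 = 8.53333
ρ = λ_eff/μ = 8.53333/9.0 = 0.948148
L = ρ/(1-ρ) = 0.948148/(1-0.948148) = 18.2857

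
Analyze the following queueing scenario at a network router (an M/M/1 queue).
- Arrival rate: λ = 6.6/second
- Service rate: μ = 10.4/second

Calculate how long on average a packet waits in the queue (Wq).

First, compute utilization: ρ = λ/μ = 6.6/10.4 = 0.6346
For M/M/1: Wq = λ/(μ(μ-λ))
Wq = 6.6/(10.4 × (10.4-6.6))
Wq = 6.6/(10.4 × 3.80)
Wq = 0.1670 seconds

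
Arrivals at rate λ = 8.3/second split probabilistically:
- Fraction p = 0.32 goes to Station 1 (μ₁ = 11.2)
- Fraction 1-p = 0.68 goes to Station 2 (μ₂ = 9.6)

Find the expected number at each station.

Effective rates: λ₁ = 8.3×0.32 = 2.656, λ₂ = 8.3×0.68 = 5.644
Station 1: ρ₁ = 2.656/11.2 = 0.23714, L₁ = ρ₁/(1-ρ₁) = 0.23714/(1-0.23714) = 0.3109
Station 2: ρ₂ = 5.644/9.6 = 0.58792, L₂ = ρ₂/(1-ρ₂) = 0.58792/(1-0.58792) = 1.4267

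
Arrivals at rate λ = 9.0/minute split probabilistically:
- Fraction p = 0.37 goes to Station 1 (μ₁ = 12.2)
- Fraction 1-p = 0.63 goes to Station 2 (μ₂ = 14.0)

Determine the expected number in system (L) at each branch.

Effective rates: λ₁ = 9.0×0.37 = 3.33, λ₂ = 9.0×0.63 = 5.67
Station 1: ρ₁ = 3.33/12.2 = 0.27295, L₁ = ρ₁/(1-ρ₁) = 0.27295/(1-0.27295) = 0.3754
Station 2: ρ₂ = 5.67/14.0 = 0.4050, L₂ = ρ₂/(1-ρ₂) = 0.4050/(1-0.4050) = 0.6807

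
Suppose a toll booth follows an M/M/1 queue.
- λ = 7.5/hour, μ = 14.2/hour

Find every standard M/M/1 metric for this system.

Step 1: ρ = λ/μ = 7.5/14.2 = 0.5282
Step 2: L = λ/(μ-λ) = 7.5/6.70 = 1.1194
Step 3: Lq = λ²/(μ(μ-λ)) = 56.25/(14.2×6.70) = 0.5912
Step 4: W = 1/(μ-λ) = 1/6.70 = 0.14925
Step 5: Wq = λ/(μ(μ-λ)) = 7.5/(14.2×6.70) = 0.07883
Step 6: P(0) = 1-ρ = 0.4718
Verify: L = λW = 7.5×0.14925 = 1.1194 ✔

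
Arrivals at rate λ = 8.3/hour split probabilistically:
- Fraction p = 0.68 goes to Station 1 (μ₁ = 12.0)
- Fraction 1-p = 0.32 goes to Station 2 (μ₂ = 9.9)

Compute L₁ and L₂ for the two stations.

Effective rates: λ₁ = 8.3×0.68 = 5.644, λ₂ = 8.3×0.32 = 2.656
Station 1: ρ₁ = 5.644/12.0 = 0.47033, L₁ = ρ₁/(1-ρ₁) = 0.47033/(1-0.47033) = 0.8880
Station 2: ρ₂ = 2.656/9.9 = 0.26828, L₂ = ρ₂/(1-ρ₂) = 0.26828/(1-0.26828) = 0.3666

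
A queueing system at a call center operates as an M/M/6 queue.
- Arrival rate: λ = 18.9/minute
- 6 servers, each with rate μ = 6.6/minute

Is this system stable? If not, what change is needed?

Stability requires ρ = λ/(cμ) < 1
ρ = 18.9/(6 × 6.6) = 18.9/39.60 = 0.4773
Since 0.4773 < 1, the system is STABLE.
The servers are busy 47.73% of the time.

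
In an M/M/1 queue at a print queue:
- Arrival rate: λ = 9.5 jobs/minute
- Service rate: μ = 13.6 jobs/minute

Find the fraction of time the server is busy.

Server utilization: ρ = λ/μ
ρ = 9.5/13.6 = 0.6985
The server is busy 69.85% of the time.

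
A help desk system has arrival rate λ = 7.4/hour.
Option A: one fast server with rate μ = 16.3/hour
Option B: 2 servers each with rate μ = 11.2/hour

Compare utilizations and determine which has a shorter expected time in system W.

Option A: single server μ = 16.3 (M/M/1)
  ρ_A = 7.4/16.3 = 0.4540
  W_A = 1/(μ-λ) = 1/(16.3-7.4) = 1/8.90 = 0.1124

Option B: 2 servers μ = 11.2 (M/M/2)
  ρ_B = λ/(cμ) = 7.4/(2×11.2) = 0.3304
  Offered load a = λ/μ = cρ = 7.4/11.2 = 0.6607
  P₀ = [ Σₙ₌₀^1 aⁿ/n! + a^2/(2!(1-ρ)) ]⁻¹
  Σ = a^0/0! + a^1/1! = 1.0000 + 0.6607 = 1.6607
  a^2/(2!(1-ρ)) = 0.43654/(2 × 0.66964) = 0.3260
  P₀ = 1/(1.6607 + 0.32595) = 0.5034
  Lq = P₀·a^2·ρ / (2!(1-ρ)²) = 0.50336 × 0.43654 × 0.33036 / (2 × 0.44842) = 0.08094
  Wq_B = Lq/λ = 0.08094/7.4 = 0.01094
  W_B = Wq_B + 1/μ = 0.01094 + 0.08929 = 0.1002

Since W_B = 0.1002 < W_A = 0.1124, Option B (multiple servers) has the shorter time in system.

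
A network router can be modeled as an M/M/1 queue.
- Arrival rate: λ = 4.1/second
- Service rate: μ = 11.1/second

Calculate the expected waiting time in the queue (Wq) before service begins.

First, compute utilization: ρ = λ/μ = 4.1/11.1 = 0.3694
For M/M/1: Wq = λ/(μ(μ-λ))
Wq = 4.1/(11.1 × (11.1-4.1))
Wq = 4.1/(11.1 × 7.00)
Wq = 0.05277 seconds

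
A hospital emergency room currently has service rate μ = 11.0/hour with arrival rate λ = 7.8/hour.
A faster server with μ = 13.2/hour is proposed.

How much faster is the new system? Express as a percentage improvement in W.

System 1: ρ₁ = 7.8/11.0 = 0.7091, W₁ = 1/(11.0-7.8) = 0.3125
System 2: ρ₂ = 7.8/13.2 = 0.5909, W₂ = 1/(13.2-7.8) = 0.1852
Improvement: (W₁-W₂)/W₁ = (0.3125-0.1852)/0.3125 = 40.74%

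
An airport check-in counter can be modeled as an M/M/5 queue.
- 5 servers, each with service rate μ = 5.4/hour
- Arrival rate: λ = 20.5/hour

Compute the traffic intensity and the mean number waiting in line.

Traffic intensity: ρ = λ/(cμ) = 20.5/(5×5.4) = 0.7593
Since ρ = 0.7593 < 1, system is stable.
Offered load a = λ/μ = cρ = 20.5/5.4 = 3.7963
P₀ = [ Σₙ₌₀^4 aⁿ/n! + a^5/(5!(1-ρ)) ]⁻¹
Σ = a^0/0! + a^1/1! + a^2/2! + a^3/3! + a^4/4! = 1.00000 + 3.79630 + 7.20593 + 9.11862 + 8.65424 = 29.7751
a^5/(5!(1-ρ)) = 788.4978/(120 × 0.24074) = 27.2942
P₀ = 1/(29.7751 + 27.2942) = 0.01752
Lq = P₀·a^5·ρ / (5!(1-ρ)²) = 0.017523 × 788.4978 × 0.75926 / (120 × 0.057956) = 1.5084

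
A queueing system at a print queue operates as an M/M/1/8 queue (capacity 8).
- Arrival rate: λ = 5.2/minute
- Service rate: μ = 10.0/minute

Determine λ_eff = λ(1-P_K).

ρ = λ/μ = 5.2/10.0 = 0.5200
P₀ = (1-ρ)/(1-ρ^(K+1)) = (1-0.5200)/(1-0.5200^9) = 0.4800/0.9972 = 0.4813
P_K = P₀×ρ^K = 0.4813 × 0.5200^8 = 0.4813 × 0.005346 = 0.002573
λ_eff = λ(1-P_K) = 5.2 × (1 - 0.002573) = 5.2 × 0.99743 = 5.1866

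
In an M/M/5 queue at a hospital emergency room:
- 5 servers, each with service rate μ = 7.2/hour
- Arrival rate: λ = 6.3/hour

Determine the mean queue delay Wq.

Traffic intensity: ρ = λ/(cμ) = 6.3/(5×7.2) = 0.1750
Since ρ = 0.1750 < 1, system is stable.
Offered load a = λ/μ = cρ = 6.3/7.2 = 0.8750
P₀ = [ Σₙ₌₀^4 aⁿ/n! + a^5/(5!(1-ρ)) ]⁻¹
Σ = a^0/0! + a^1/1! + a^2/2! + a^3/3! + a^4/4! = 1.0000 + 0.8750 + 0.3828 + 0.1117 + 0.02442 = 2.3939
a^5/(5!(1-ρ)) = 0.5129/(120 × 0.8250) = 0.005181
P₀ = 1/(2.3939 + 0.005181) = 0.4168
Lq = P₀·a^5·ρ / (5!(1-ρ)²) = 0.4168 × 0.5129 × 0.1750 / (120 × 0.6806) = 0.0004581
Wq = Lq/λ = 0.0004581/6.3 = 0.00007271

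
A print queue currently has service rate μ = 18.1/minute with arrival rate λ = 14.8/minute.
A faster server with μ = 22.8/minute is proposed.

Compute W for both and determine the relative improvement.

System 1: ρ₁ = 14.8/18.1 = 0.8177, W₁ = 1/(18.1-14.8) = 0.3030
System 2: ρ₂ = 14.8/22.8 = 0.6491, W₂ = 1/(22.8-14.8) = 0.1250
Improvement: (W₁-W₂)/W₁ = (0.3030-0.1250)/0.3030 = 58.75%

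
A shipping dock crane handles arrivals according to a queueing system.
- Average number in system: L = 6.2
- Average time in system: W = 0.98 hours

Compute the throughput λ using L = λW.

Little's Law: L = λW, so λ = L/W
λ = 6.2/0.98 = 6.3265 containers/hour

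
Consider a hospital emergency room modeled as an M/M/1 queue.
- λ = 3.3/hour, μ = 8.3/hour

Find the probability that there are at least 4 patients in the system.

ρ = λ/μ = 3.3/8.3 = 0.3976
P(N ≥ n) = ρⁿ
P(N ≥ 4) = 0.3976^4
P(N ≥ 4) = 0.02499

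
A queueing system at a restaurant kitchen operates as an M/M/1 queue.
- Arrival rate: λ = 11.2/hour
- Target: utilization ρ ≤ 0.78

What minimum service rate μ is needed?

ρ = λ/μ, so μ = λ/ρ
μ ≥ 11.2/0.78 = 14.3590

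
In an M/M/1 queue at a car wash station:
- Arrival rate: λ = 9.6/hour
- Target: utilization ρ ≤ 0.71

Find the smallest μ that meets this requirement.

ρ = λ/μ, so μ = λ/ρ
μ ≥ 9.6/0.71 = 13.5211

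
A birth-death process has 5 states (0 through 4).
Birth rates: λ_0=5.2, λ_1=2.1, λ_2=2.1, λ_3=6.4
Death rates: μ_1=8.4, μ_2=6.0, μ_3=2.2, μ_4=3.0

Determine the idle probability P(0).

Ratios P(n)/P(0) = (λ₀···λₙ₋₁)/(μ₁···μₙ):
P(1)/P(0) = (5.2)/(8.4) = 0.6190
P(2)/P(0) = (5.2×2.1)/(8.4×6.0) = 0.2167
P(3)/P(0) = (5.2×2.1×2.1)/(8.4×6.0×2.2) = 0.2068
P(4)/P(0) = (5.2×2.1×2.1×6.4)/(8.4×6.0×2.2×3.0) = 0.4412

Normalization: ∑ P(n) = 1
P(0) × (1.0000 + 0.6190 + 0.2167 + 0.2068 + 0.4412) = 1
P(0) × 2.4837 = 1
P(0) = 1/2.4837 = 0.4026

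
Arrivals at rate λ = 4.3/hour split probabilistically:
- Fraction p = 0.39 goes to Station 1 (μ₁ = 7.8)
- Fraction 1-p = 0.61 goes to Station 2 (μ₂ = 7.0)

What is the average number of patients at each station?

Effective rates: λ₁ = 4.3×0.39 = 1.677, λ₂ = 4.3×0.61 = 2.623
Station 1: ρ₁ = 1.677/7.8 = 0.2150, L₁ = ρ₁/(1-ρ₁) = 0.2150/(1-0.2150) = 0.2739
Station 2: ρ₂ = 2.623/7.0 = 0.37471, L₂ = ρ₂/(1-ρ₂) = 0.37471/(1-0.37471) = 0.5993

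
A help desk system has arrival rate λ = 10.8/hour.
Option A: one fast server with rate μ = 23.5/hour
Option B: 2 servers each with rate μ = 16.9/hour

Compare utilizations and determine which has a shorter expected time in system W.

Option A: single server μ = 23.5 (M/M/1)
  ρ_A = 10.8/23.5 = 0.4596
  W_A = 1/(μ-λ) = 1/(23.5-10.8) = 1/12.70 = 0.07874

Option B: 2 servers μ = 16.9 (M/M/2)
  ρ_B = λ/(cμ) = 10.8/(2×16.9) = 0.3195
  Offered load a = λ/μ = cρ = 10.8/16.9 = 0.6391
  P₀ = [ Σₙ₌₀^1 aⁿ/n! + a^2/(2!(1-ρ)) ]⁻¹
  Σ = a^0/0! + a^1/1! = 1.0000 + 0.6391 = 1.6391
  a^2/(2!(1-ρ)) = 0.4084/(2 × 0.6805) = 0.3001
  P₀ = 1/(1.6391 + 0.3001) = 0.5157
  Lq = P₀·a^2·ρ / (2!(1-ρ)²) = 0.515695 × 0.408389 × 0.319527 / (2 × 0.463044) = 0.07266
  Wq_B = Lq/λ = 0.07266/10.8 = 0.006728
  W_B = Wq_B + 1/μ = 0.006728 + 0.05917 = 0.06590

Since W_B = 0.06590 < W_A = 0.07874, Option B (multiple servers) has the shorter time in system.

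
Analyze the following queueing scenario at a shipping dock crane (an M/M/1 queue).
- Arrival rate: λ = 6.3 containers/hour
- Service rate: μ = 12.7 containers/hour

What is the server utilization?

Server utilization: ρ = λ/μ
ρ = 6.3/12.7 = 0.4961
The server is busy 49.61% of the time.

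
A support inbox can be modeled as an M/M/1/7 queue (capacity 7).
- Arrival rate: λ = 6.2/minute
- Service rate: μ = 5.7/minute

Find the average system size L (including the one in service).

ρ = λ/μ = 6.2/5.7 = 1.08772
P₀ = (1-ρ)/(1-ρ^(K+1)) = (1-1.08772)/(1-1.08772^8) = -0.087720/-0.95946 = 0.09143
P_K = P₀×ρ^K = 0.09143 × 1.08772^7 = 0.09143 × 1.8014 = 0.1647
L = ρ[1 - (K+1)ρ^K + Kρ^(K+1)] / [(1-ρ)(1-ρ^(K+1))]
L = 1.08772 × (1 - 8×1.801440 + 7×1.959462) / ((1 - 1.08772) × (1 - 1.959462)) = 3.9381 emails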